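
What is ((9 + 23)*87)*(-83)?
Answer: -231072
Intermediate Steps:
((9 + 23)*87)*(-83) = (32*87)*(-83) = 2784*(-83) = -231072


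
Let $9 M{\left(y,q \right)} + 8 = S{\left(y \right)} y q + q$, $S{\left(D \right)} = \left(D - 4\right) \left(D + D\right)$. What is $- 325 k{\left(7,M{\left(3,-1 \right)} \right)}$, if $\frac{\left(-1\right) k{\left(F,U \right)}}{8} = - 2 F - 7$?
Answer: $-54600$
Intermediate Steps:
$S{\left(D \right)} = 2 D \left(-4 + D\right)$ ($S{\left(D \right)} = \left(-4 + D\right) 2 D = 2 D \left(-4 + D\right)$)
$M{\left(y,q \right)} = - \frac{8}{9} + \frac{q}{9} + \frac{2 q y^{2} \left(-4 + y\right)}{9}$ ($M{\left(y,q \right)} = - \frac{8}{9} + \frac{2 y \left(-4 + y\right) y q + q}{9} = - \frac{8}{9} + \frac{2 y^{2} \left(-4 + y\right) q + q}{9} = - \frac{8}{9} + \frac{2 q y^{2} \left(-4 + y\right) + q}{9} = - \frac{8}{9} + \frac{q + 2 q y^{2} \left(-4 + y\right)}{9} = - \frac{8}{9} + \left(\frac{q}{9} + \frac{2 q y^{2} \left(-4 + y\right)}{9}\right) = - \frac{8}{9} + \frac{q}{9} + \frac{2 q y^{2} \left(-4 + y\right)}{9}$)
$k{\left(F,U \right)} = 56 + 16 F$ ($k{\left(F,U \right)} = - 8 \left(- 2 F - 7\right) = - 8 \left(-7 - 2 F\right) = 56 + 16 F$)
$- 325 k{\left(7,M{\left(3,-1 \right)} \right)} = - 325 \left(56 + 16 \cdot 7\right) = - 325 \left(56 + 112\right) = \left(-325\right) 168 = -54600$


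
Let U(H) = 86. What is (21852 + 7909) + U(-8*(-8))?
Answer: 29847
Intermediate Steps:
(21852 + 7909) + U(-8*(-8)) = (21852 + 7909) + 86 = 29761 + 86 = 29847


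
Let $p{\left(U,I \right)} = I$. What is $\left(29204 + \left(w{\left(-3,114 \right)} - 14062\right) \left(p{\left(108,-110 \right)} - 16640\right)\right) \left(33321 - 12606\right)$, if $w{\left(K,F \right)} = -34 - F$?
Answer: $4931137473360$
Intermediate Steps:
$\left(29204 + \left(w{\left(-3,114 \right)} - 14062\right) \left(p{\left(108,-110 \right)} - 16640\right)\right) \left(33321 - 12606\right) = \left(29204 + \left(\left(-34 - 114\right) - 14062\right) \left(-110 - 16640\right)\right) \left(33321 - 12606\right) = \left(29204 + \left(\left(-34 - 114\right) - 14062\right) \left(-16750\right)\right) 20715 = \left(29204 + \left(-148 - 14062\right) \left(-16750\right)\right) 20715 = \left(29204 - -238017500\right) 20715 = \left(29204 + 238017500\right) 20715 = 238046704 \cdot 20715 = 4931137473360$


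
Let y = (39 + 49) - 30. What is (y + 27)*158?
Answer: 13430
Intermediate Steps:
y = 58 (y = 88 - 30 = 58)
(y + 27)*158 = (58 + 27)*158 = 85*158 = 13430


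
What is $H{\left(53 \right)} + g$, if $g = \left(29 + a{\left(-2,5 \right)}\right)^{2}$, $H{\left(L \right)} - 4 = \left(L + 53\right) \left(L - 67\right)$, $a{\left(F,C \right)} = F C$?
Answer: $-1119$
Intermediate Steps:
$a{\left(F,C \right)} = C F$
$H{\left(L \right)} = 4 + \left(-67 + L\right) \left(53 + L\right)$ ($H{\left(L \right)} = 4 + \left(L + 53\right) \left(L - 67\right) = 4 + \left(53 + L\right) \left(-67 + L\right) = 4 + \left(-67 + L\right) \left(53 + L\right)$)
$g = 361$ ($g = \left(29 + 5 \left(-2\right)\right)^{2} = \left(29 - 10\right)^{2} = 19^{2} = 361$)
$H{\left(53 \right)} + g = \left(-3547 + 53^{2} - 742\right) + 361 = \left(-3547 + 2809 - 742\right) + 361 = -1480 + 361 = -1119$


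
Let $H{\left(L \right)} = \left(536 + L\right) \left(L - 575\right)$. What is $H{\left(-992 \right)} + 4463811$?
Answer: $5178363$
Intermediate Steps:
$H{\left(L \right)} = \left(-575 + L\right) \left(536 + L\right)$ ($H{\left(L \right)} = \left(536 + L\right) \left(-575 + L\right) = \left(-575 + L\right) \left(536 + L\right)$)
$H{\left(-992 \right)} + 4463811 = \left(-308200 + \left(-992\right)^{2} - -38688\right) + 4463811 = \left(-308200 + 984064 + 38688\right) + 4463811 = 714552 + 4463811 = 5178363$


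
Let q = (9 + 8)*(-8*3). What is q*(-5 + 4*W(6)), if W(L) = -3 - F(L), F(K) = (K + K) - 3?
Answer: 21624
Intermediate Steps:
F(K) = -3 + 2*K (F(K) = 2*K - 3 = -3 + 2*K)
W(L) = -2*L (W(L) = -3 - (-3 + 2*L) = -3 + (3 - 2*L) = -2*L)
q = -408 (q = 17*(-24) = -408)
q*(-5 + 4*W(6)) = -408*(-5 + 4*(-2*6)) = -408*(-5 + 4*(-12)) = -408*(-5 - 48) = -408*(-53) = 21624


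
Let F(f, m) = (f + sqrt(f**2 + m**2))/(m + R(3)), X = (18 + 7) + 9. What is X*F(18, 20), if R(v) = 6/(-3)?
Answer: 34 + 34*sqrt(181)/9 ≈ 84.825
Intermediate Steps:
R(v) = -2 (R(v) = 6*(-1/3) = -2)
X = 34 (X = 25 + 9 = 34)
F(f, m) = (f + sqrt(f**2 + m**2))/(-2 + m) (F(f, m) = (f + sqrt(f**2 + m**2))/(m - 2) = (f + sqrt(f**2 + m**2))/(-2 + m))
X*F(18, 20) = 34*((18 + sqrt(18**2 + 20**2))/(-2 + 20)) = 34*((18 + sqrt(324 + 400))/18) = 34*((18 + sqrt(724))/18) = 34*((18 + 2*sqrt(181))/18) = 34*(1 + sqrt(181)/9) = 34 + 34*sqrt(181)/9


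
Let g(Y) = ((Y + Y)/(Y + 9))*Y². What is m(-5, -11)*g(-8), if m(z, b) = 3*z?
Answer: 15360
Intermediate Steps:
g(Y) = 2*Y³/(9 + Y) (g(Y) = ((2*Y)/(9 + Y))*Y² = (2*Y/(9 + Y))*Y² = 2*Y³/(9 + Y))
m(-5, -11)*g(-8) = (3*(-5))*(2*(-8)³/(9 - 8)) = -30*(-512)/1 = -30*(-512) = -15*(-1024) = 15360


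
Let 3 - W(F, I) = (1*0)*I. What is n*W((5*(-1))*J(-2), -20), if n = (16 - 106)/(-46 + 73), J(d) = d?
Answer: -10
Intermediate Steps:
W(F, I) = 3 (W(F, I) = 3 - 1*0*I = 3 - 0*I = 3 - 1*0 = 3 + 0 = 3)
n = -10/3 (n = -90/27 = -90*1/27 = -10/3 ≈ -3.3333)
n*W((5*(-1))*J(-2), -20) = -10/3*3 = -10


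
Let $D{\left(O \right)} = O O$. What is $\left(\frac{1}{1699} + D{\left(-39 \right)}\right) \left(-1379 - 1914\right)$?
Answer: $- \frac{8509704740}{1699} \approx -5.0087 \cdot 10^{6}$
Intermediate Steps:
$D{\left(O \right)} = O^{2}$
$\left(\frac{1}{1699} + D{\left(-39 \right)}\right) \left(-1379 - 1914\right) = \left(\frac{1}{1699} + \left(-39\right)^{2}\right) \left(-1379 - 1914\right) = \left(\frac{1}{1699} + 1521\right) \left(-3293\right) = \frac{2584180}{1699} \left(-3293\right) = - \frac{8509704740}{1699}$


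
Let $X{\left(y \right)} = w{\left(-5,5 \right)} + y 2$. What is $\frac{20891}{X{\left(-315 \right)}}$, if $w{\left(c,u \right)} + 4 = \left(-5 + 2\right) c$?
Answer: $- \frac{20891}{619} \approx -33.75$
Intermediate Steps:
$w{\left(c,u \right)} = -4 - 3 c$ ($w{\left(c,u \right)} = -4 + \left(-5 + 2\right) c = -4 - 3 c$)
$X{\left(y \right)} = 11 + 2 y$ ($X{\left(y \right)} = \left(-4 - -15\right) + y 2 = \left(-4 + 15\right) + 2 y = 11 + 2 y$)
$\frac{20891}{X{\left(-315 \right)}} = \frac{20891}{11 + 2 \left(-315\right)} = \frac{20891}{11 - 630} = \frac{20891}{-619} = 20891 \left(- \frac{1}{619}\right) = - \frac{20891}{619}$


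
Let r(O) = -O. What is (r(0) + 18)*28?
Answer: 504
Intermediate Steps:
(r(0) + 18)*28 = (-1*0 + 18)*28 = (0 + 18)*28 = 18*28 = 504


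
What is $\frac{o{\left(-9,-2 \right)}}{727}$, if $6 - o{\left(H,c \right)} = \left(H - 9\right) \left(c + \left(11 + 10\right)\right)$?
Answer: $\frac{348}{727} \approx 0.47868$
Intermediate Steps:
$o{\left(H,c \right)} = 6 - \left(-9 + H\right) \left(21 + c\right)$ ($o{\left(H,c \right)} = 6 - \left(H - 9\right) \left(c + \left(11 + 10\right)\right) = 6 - \left(-9 + H\right) \left(c + 21\right) = 6 - \left(-9 + H\right) \left(21 + c\right)$)
$\frac{o{\left(-9,-2 \right)}}{727} = \frac{195 - -189 + 9 \left(-2\right) - \left(-9\right) \left(-2\right)}{727} = \left(195 + 189 - 18 - 18\right) \frac{1}{727} = 348 \cdot \frac{1}{727} = \frac{348}{727}$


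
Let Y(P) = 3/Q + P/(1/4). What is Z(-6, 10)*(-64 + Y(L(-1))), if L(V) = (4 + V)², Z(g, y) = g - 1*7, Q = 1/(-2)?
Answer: 442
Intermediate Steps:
Q = -½ ≈ -0.50000
Z(g, y) = -7 + g (Z(g, y) = g - 7 = -7 + g)
Y(P) = -6 + 4*P (Y(P) = 3/(-½) + P/(1/4) = 3*(-2) + P/(¼) = -6 + P*4 = -6 + 4*P)
Z(-6, 10)*(-64 + Y(L(-1))) = (-7 - 6)*(-64 + (-6 + 4*(4 - 1)²)) = -13*(-64 + (-6 + 4*3²)) = -13*(-64 + (-6 + 4*9)) = -13*(-64 + (-6 + 36)) = -13*(-64 + 30) = -13*(-34) = 442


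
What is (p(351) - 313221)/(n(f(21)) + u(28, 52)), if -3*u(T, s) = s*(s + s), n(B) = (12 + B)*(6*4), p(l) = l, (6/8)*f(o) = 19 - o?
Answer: 469305/2368 ≈ 198.19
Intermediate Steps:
f(o) = 76/3 - 4*o/3 (f(o) = 4*(19 - o)/3 = 76/3 - 4*o/3)
n(B) = 288 + 24*B (n(B) = (12 + B)*24 = 288 + 24*B)
u(T, s) = -2*s**2/3 (u(T, s) = -s*(s + s)/3 = -s*2*s/3 = -2*s**2/3)
(p(351) - 313221)/(n(f(21)) + u(28, 52)) = (351 - 313221)/((288 + 24*(76/3 - 4/3*21)) - 2/3*52**2) = -312870/((288 + 24*(76/3 - 28)) - 2/3*2704) = -312870/((288 + 24*(-8/3)) - 5408/3) = -312870/((288 - 64) - 5408/3) = -312870/(224 - 5408/3) = -312870/(-4736/3) = -312870*(-3/4736) = 469305/2368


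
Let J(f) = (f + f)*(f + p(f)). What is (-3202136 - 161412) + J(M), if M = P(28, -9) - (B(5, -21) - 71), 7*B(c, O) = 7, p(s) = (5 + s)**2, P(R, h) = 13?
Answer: -2064266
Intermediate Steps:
B(c, O) = 1 (B(c, O) = (1/7)*7 = 1)
M = 83 (M = 13 - (1 - 71) = 13 - 1*(-70) = 13 + 70 = 83)
J(f) = 2*f*(f + (5 + f)**2) (J(f) = (f + f)*(f + (5 + f)**2) = (2*f)*(f + (5 + f)**2) = 2*f*(f + (5 + f)**2))
(-3202136 - 161412) + J(M) = (-3202136 - 161412) + 2*83*(83 + (5 + 83)**2) = -3363548 + 2*83*(83 + 88**2) = -3363548 + 2*83*(83 + 7744) = -3363548 + 2*83*7827 = -3363548 + 1299282 = -2064266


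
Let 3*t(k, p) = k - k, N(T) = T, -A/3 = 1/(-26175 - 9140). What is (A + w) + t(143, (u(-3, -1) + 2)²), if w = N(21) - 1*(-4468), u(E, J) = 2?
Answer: 158529038/35315 ≈ 4489.0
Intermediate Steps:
A = 3/35315 (A = -3/(-26175 - 9140) = -3/(-35315) = -3*(-1/35315) = 3/35315 ≈ 8.4950e-5)
t(k, p) = 0 (t(k, p) = (k - k)/3 = (⅓)*0 = 0)
w = 4489 (w = 21 - 1*(-4468) = 21 + 4468 = 4489)
(A + w) + t(143, (u(-3, -1) + 2)²) = (3/35315 + 4489) + 0 = 158529038/35315 + 0 = 158529038/35315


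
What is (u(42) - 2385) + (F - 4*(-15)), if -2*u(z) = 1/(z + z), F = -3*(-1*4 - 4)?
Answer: -386569/168 ≈ -2301.0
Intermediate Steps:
F = 24 (F = -3*(-4 - 4) = -3*(-8) = 24)
u(z) = -1/(4*z) (u(z) = -1/(2*(z + z)) = -1/(2*z)/2 = -1/(4*z))
(u(42) - 2385) + (F - 4*(-15)) = (-¼/42 - 2385) + (24 - 4*(-15)) = (-¼*1/42 - 2385) + (24 + 60) = (-1/168 - 2385) + 84 = -400681/168 + 84 = -386569/168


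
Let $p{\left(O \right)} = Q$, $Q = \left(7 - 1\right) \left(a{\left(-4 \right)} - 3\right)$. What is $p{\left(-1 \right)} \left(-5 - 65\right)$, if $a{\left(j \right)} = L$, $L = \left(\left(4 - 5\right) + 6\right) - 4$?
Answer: $840$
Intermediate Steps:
$L = 1$ ($L = \left(\left(4 - 5\right) + 6\right) - 4 = \left(-1 + 6\right) - 4 = 5 - 4 = 1$)
$a{\left(j \right)} = 1$
$Q = -12$ ($Q = \left(7 - 1\right) \left(1 - 3\right) = 6 \left(-2\right) = -12$)
$p{\left(O \right)} = -12$
$p{\left(-1 \right)} \left(-5 - 65\right) = - 12 \left(-5 - 65\right) = \left(-12\right) \left(-70\right) = 840$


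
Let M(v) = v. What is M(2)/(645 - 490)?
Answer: 2/155 ≈ 0.012903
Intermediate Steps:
M(2)/(645 - 490) = 2/(645 - 490) = 2/155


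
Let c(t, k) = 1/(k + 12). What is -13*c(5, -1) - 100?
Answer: -1113/11 ≈ -101.18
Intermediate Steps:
c(t, k) = 1/(12 + k)
-13*c(5, -1) - 100 = -13/(12 - 1) - 100 = -13/11 - 100 = -1113/11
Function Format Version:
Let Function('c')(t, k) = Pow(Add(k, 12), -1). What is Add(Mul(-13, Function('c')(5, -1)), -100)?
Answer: Rational(-1113, 11) ≈ -101.18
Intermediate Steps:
Function('c')(t, k) = Pow(Add(12, k), -1)
Add(Mul(-13, Function('c')(5, -1)), -100) = Add(Mul(-13, Pow(Add(12, -1), -1)), -100) = Add(Mul(-13, Pow(11, -1)), -100) = Add(Mul(-13, Rational(1, 11)), -100) = Add(Rational(-13, 11), -100) = Rational(-1113, 11)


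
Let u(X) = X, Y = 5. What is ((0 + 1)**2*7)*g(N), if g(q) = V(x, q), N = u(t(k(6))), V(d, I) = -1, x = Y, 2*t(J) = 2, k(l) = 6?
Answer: -7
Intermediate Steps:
t(J) = 1 (t(J) = (1/2)*2 = 1)
x = 5
N = 1
g(q) = -1
((0 + 1)**2*7)*g(N) = ((0 + 1)**2*7)*(-1) = (1**2*7)*(-1) = (1*7)*(-1) = 7*(-1) = -7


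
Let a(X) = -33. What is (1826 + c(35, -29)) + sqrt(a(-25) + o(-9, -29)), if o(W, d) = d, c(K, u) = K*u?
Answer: 811 + I*sqrt(62) ≈ 811.0 + 7.874*I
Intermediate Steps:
(1826 + c(35, -29)) + sqrt(a(-25) + o(-9, -29)) = (1826 + 35*(-29)) + sqrt(-33 - 29) = (1826 - 1015) + sqrt(-62) = 811 + I*sqrt(62)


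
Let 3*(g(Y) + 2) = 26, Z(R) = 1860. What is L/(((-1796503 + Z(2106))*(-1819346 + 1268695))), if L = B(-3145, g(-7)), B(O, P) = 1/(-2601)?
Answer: -1/2570365324704393 ≈ -3.8905e-16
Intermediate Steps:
g(Y) = 20/3 (g(Y) = -2 + (1/3)*26 = -2 + 26/3 = 20/3)
B(O, P) = -1/2601
L = -1/2601 ≈ -0.00038447
L/(((-1796503 + Z(2106))*(-1819346 + 1268695))) = -1/((-1819346 + 1268695)*(-1796503 + 1860))/2601 = -1/(2601*((-1794643*(-550651)))) = -1/2601/988221962593 = -1/2601*1/988221962593 = -1/2570365324704393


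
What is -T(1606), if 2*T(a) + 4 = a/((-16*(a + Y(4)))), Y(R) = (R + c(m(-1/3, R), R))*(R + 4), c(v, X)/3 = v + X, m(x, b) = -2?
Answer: 54755/26976 ≈ 2.0298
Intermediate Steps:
c(v, X) = 3*X + 3*v (c(v, X) = 3*(v + X) = 3*(X + v) = 3*X + 3*v)
Y(R) = (-6 + 4*R)*(4 + R) (Y(R) = (R + (3*R + 3*(-2)))*(R + 4) = (R + (3*R - 6))*(4 + R) = (R + (-6 + 3*R))*(4 + R) = (-6 + 4*R)*(4 + R))
T(a) = -2 + a/(2*(-1280 - 16*a)) (T(a) = -2 + (a/((-16*(a + (-24 + 4*4² + 10*4)))))/2 = -2 + (a/((-16*(a + (-24 + 4*16 + 40)))))/2 = -2 + (a/((-16*(a + (-24 + 64 + 40)))))/2 = -2 + (a/((-16*(a + 80))))/2 = -2 + (a/((-16*(80 + a))))/2 = -2 + (a/(-1280 - 16*a))/2 = -2 + a/(2*(-1280 - 16*a)))
-T(1606) = -5*(-1024 - 13*1606)/(32*(80 + 1606)) = -5*(-1024 - 20878)/(32*1686) = -5*(-21902)/(32*1686) = -1*(-54755/26976) = 54755/26976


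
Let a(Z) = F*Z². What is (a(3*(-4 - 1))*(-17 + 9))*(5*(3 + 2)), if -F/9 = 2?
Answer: 810000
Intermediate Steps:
F = -18 (F = -9*2 = -18)
a(Z) = -18*Z²
(a(3*(-4 - 1))*(-17 + 9))*(5*(3 + 2)) = ((-18*9*(-4 - 1)²)*(-17 + 9))*(5*(3 + 2)) = (-18*(3*(-5))²*(-8))*(5*5) = (-18*(-15)²*(-8))*25 = (-18*225*(-8))*25 = -4050*(-8)*25 = 32400*25 = 810000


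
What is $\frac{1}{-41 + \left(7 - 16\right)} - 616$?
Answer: $- \frac{30801}{50} \approx -616.02$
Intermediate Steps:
$\frac{1}{-41 + \left(7 - 16\right)} - 616 = \frac{1}{-41 - 9} - 616 = \frac{1}{-50} - 616 = - \frac{1}{50} - 616 = - \frac{30801}{50}$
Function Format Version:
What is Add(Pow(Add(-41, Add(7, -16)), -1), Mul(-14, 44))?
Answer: Rational(-30801, 50) ≈ -616.02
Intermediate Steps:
Add(Pow(Add(-41, Add(7, -16)), -1), Mul(-14, 44)) = Add(Pow(Add(-41, -9), -1), -616) = Add(Pow(-50, -1), -616) = Add(Rational(-1, 50), -616) = Rational(-30801, 50)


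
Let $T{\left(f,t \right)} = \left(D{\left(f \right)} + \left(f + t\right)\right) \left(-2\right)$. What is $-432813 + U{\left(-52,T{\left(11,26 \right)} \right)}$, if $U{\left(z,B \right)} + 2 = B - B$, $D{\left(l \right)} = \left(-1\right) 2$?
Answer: $-432815$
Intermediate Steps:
$D{\left(l \right)} = -2$
$T{\left(f,t \right)} = 4 - 2 f - 2 t$ ($T{\left(f,t \right)} = \left(-2 + \left(f + t\right)\right) \left(-2\right) = \left(-2 + f + t\right) \left(-2\right) = 4 - 2 f - 2 t$)
$U{\left(z,B \right)} = -2$ ($U{\left(z,B \right)} = -2 + \left(B - B\right) = -2 + 0 = -2$)
$-432813 + U{\left(-52,T{\left(11,26 \right)} \right)} = -432813 - 2 = -432815$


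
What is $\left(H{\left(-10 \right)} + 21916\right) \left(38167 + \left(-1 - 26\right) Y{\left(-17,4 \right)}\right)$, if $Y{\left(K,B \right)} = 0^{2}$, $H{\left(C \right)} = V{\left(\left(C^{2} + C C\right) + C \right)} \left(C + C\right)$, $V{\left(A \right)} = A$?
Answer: $691433372$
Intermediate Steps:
$H{\left(C \right)} = 2 C \left(C + 2 C^{2}\right)$ ($H{\left(C \right)} = \left(\left(C^{2} + C C\right) + C\right) \left(C + C\right) = \left(\left(C^{2} + C^{2}\right) + C\right) 2 C = \left(2 C^{2} + C\right) 2 C = \left(C + 2 C^{2}\right) 2 C = 2 C \left(C + 2 C^{2}\right)$)
$Y{\left(K,B \right)} = 0$
$\left(H{\left(-10 \right)} + 21916\right) \left(38167 + \left(-1 - 26\right) Y{\left(-17,4 \right)}\right) = \left(\left(-10\right)^{2} \left(2 + 4 \left(-10\right)\right) + 21916\right) \left(38167 + \left(-1 - 26\right) 0\right) = \left(100 \left(2 - 40\right) + 21916\right) \left(38167 + \left(-1 - 26\right) 0\right) = \left(100 \left(-38\right) + 21916\right) \left(38167 - 0\right) = \left(-3800 + 21916\right) \left(38167 + 0\right) = 18116 \cdot 38167 = 691433372$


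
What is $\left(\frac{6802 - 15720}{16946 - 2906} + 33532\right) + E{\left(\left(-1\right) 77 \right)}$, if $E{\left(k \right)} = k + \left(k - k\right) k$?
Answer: $\frac{18065357}{540} \approx 33454.0$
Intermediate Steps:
$E{\left(k \right)} = k$ ($E{\left(k \right)} = k + 0 k = k + 0 = k$)
$\left(\frac{6802 - 15720}{16946 - 2906} + 33532\right) + E{\left(\left(-1\right) 77 \right)} = \left(\frac{6802 - 15720}{16946 - 2906} + 33532\right) - 77 = \left(- \frac{8918}{14040} + 33532\right) - 77 = \left(\left(-8918\right) \frac{1}{14040} + 33532\right) - 77 = \left(- \frac{343}{540} + 33532\right) - 77 = \frac{18106937}{540} - 77 = \frac{18065357}{540}$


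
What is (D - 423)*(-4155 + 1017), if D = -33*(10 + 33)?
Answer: 5780196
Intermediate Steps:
D = -1419 (D = -33*43 = -1419)
(D - 423)*(-4155 + 1017) = (-1419 - 423)*(-4155 + 1017) = -1842*(-3138) = 5780196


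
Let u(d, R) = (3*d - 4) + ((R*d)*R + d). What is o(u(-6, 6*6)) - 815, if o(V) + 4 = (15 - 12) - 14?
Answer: -830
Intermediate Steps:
u(d, R) = -4 + 4*d + d*R² (u(d, R) = (-4 + 3*d) + (d*R² + d) = (-4 + 3*d) + (d + d*R²) = -4 + 4*d + d*R²)
o(V) = -15 (o(V) = -4 + ((15 - 12) - 14) = -4 + (3 - 14) = -4 - 11 = -15)
o(u(-6, 6*6)) - 815 = -15 - 815 = -830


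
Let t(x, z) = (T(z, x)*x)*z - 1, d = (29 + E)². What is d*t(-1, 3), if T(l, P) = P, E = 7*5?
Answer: 8192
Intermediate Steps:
E = 35
d = 4096 (d = (29 + 35)² = 64² = 4096)
t(x, z) = -1 + z*x² (t(x, z) = (x*x)*z - 1 = x²*z - 1 = z*x² - 1 = -1 + z*x²)
d*t(-1, 3) = 4096*(-1 + 3*(-1)²) = 4096*(-1 + 3*1) = 4096*(-1 + 3) = 4096*2 = 8192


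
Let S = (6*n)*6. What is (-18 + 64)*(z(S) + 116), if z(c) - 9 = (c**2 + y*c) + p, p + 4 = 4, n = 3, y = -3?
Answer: 527390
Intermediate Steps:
p = 0 (p = -4 + 4 = 0)
S = 108 (S = (6*3)*6 = 18*6 = 108)
z(c) = 9 + c**2 - 3*c (z(c) = 9 + ((c**2 - 3*c) + 0) = 9 + (c**2 - 3*c) = 9 + c**2 - 3*c)
(-18 + 64)*(z(S) + 116) = (-18 + 64)*((9 + 108**2 - 3*108) + 116) = 46*((9 + 11664 - 324) + 116) = 46*(11349 + 116) = 46*11465 = 527390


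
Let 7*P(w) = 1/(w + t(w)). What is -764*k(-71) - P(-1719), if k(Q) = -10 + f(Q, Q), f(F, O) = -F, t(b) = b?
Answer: -1121571863/24066 ≈ -46604.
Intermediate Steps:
P(w) = 1/(14*w) (P(w) = 1/(7*(w + w)) = 1/(7*((2*w))) = (1/(2*w))/7 = 1/(14*w))
k(Q) = -10 - Q
-764*k(-71) - P(-1719) = -764*(-10 - 1*(-71)) - 1/(14*(-1719)) = -764*(-10 + 71) - (-1)/(14*1719) = -764*61 - 1*(-1/24066) = -46604 + 1/24066 = -1121571863/24066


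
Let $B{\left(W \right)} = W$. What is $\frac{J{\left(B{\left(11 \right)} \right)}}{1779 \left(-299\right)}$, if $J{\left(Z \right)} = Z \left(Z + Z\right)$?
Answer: $- \frac{242}{531921} \approx -0.00045495$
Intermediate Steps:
$J{\left(Z \right)} = 2 Z^{2}$ ($J{\left(Z \right)} = Z 2 Z = 2 Z^{2}$)
$\frac{J{\left(B{\left(11 \right)} \right)}}{1779 \left(-299\right)} = \frac{2 \cdot 11^{2}}{1779 \left(-299\right)} = \frac{2 \cdot 121}{-531921} = 242 \left(- \frac{1}{531921}\right) = - \frac{242}{531921}$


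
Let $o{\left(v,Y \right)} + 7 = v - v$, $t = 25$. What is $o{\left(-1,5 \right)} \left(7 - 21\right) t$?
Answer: $2450$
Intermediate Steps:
$o{\left(v,Y \right)} = -7$ ($o{\left(v,Y \right)} = -7 + \left(v - v\right) = -7 + 0 = -7$)
$o{\left(-1,5 \right)} \left(7 - 21\right) t = - 7 \left(7 - 21\right) 25 = - 7 \left(\left(-14\right) 25\right) = \left(-7\right) \left(-350\right) = 2450$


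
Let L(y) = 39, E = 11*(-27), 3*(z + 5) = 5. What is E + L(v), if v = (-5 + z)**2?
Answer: -258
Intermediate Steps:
z = -10/3 (z = -5 + (1/3)*5 = -5 + 5/3 = -10/3 ≈ -3.3333)
E = -297
v = 625/9 (v = (-5 - 10/3)**2 = (-25/3)**2 = 625/9 ≈ 69.444)
E + L(v) = -297 + 39 = -258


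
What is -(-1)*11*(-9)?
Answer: -99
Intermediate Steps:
-(-1)*11*(-9) = -(-1)*(-99) = -1*99 = -99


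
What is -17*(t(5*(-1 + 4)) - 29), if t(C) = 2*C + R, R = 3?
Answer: -68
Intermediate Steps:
t(C) = 3 + 2*C (t(C) = 2*C + 3 = 3 + 2*C)
-17*(t(5*(-1 + 4)) - 29) = -17*((3 + 2*(5*(-1 + 4))) - 29) = -17*((3 + 2*(5*3)) - 29) = -17*((3 + 2*15) - 29) = -17*((3 + 30) - 29) = -17*(33 - 29) = -17*4 = -68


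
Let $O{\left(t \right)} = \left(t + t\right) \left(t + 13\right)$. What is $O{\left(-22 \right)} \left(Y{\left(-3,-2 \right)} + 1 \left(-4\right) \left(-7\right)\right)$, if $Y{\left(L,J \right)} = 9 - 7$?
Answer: $11880$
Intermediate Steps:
$Y{\left(L,J \right)} = 2$
$O{\left(t \right)} = 2 t \left(13 + t\right)$
$O{\left(-22 \right)} \left(Y{\left(-3,-2 \right)} + 1 \left(-4\right) \left(-7\right)\right) = 2 \left(-22\right) \left(13 - 22\right) \left(2 + 1 \left(-4\right) \left(-7\right)\right) = 2 \left(-22\right) \left(-9\right) \left(2 - -28\right) = 396 \left(2 + 28\right) = 396 \cdot 30 = 11880$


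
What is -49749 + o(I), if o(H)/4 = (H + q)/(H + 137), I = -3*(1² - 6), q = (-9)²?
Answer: -945183/19 ≈ -49747.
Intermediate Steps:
q = 81
I = 15 (I = -3*(1 - 6) = -3*(-5) = 15)
o(H) = 4*(81 + H)/(137 + H) (o(H) = 4*((H + 81)/(H + 137)) = 4*((81 + H)/(137 + H)) = 4*(81 + H)/(137 + H))
-49749 + o(I) = -49749 + 4*(81 + 15)/(137 + 15) = -49749 + 4*96/152 = -49749 + 4*(1/152)*96 = -49749 + 48/19 = -945183/19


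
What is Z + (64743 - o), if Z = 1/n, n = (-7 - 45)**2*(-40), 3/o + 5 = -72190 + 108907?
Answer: 2471918813167/38180480 ≈ 64743.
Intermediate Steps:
o = 3/36712 (o = 3/(-5 + (-72190 + 108907)) = 3/(-5 + 36717) = 3/36712 ≈ 8.1717e-5)
n = -108160 (n = (-52)**2*(-40) = 2704*(-40) = -108160)
Z = -1/108160 (Z = 1/(-108160) = -1/108160 ≈ -9.2456e-6)
Z + (64743 - o) = -1/108160 + (64743 - 1*3/36712) = -1/108160 + (64743 - 3/36712) = -1/108160 + 2376845013/36712 = 2471918813167/38180480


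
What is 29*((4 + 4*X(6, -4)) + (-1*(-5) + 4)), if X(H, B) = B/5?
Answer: 1421/5 ≈ 284.20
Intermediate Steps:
X(H, B) = B/5 (X(H, B) = B*(⅕) = B/5)
29*((4 + 4*X(6, -4)) + (-1*(-5) + 4)) = 29*((4 + 4*((⅕)*(-4))) + (-1*(-5) + 4)) = 29*((4 + 4*(-⅘)) + (5 + 4)) = 29*((4 - 16/5) + 9) = 29*(⅘ + 9) = 29*(49/5) = 1421/5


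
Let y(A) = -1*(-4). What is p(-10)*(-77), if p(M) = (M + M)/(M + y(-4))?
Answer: -770/3 ≈ -256.67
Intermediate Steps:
y(A) = 4
p(M) = 2*M/(4 + M) (p(M) = (M + M)/(M + 4) = (2*M)/(4 + M) = 2*M/(4 + M))
p(-10)*(-77) = (2*(-10)/(4 - 10))*(-77) = (2*(-10)/(-6))*(-77) = (2*(-10)*(-⅙))*(-77) = (10/3)*(-77) = -770/3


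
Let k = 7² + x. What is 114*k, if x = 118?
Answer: 19038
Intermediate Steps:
k = 167 (k = 7² + 118 = 49 + 118 = 167)
114*k = 114*167 = 19038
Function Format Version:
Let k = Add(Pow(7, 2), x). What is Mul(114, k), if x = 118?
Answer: 19038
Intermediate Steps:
k = 167 (k = Add(Pow(7, 2), 118) = Add(49, 118) = 167)
Mul(114, k) = Mul(114, 167) = 19038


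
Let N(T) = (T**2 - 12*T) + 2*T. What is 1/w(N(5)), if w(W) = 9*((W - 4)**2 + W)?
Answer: 1/7344 ≈ 0.00013617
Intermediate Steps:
N(T) = T**2 - 10*T
w(W) = 9*W + 9*(-4 + W)**2 (w(W) = 9*((-4 + W)**2 + W) = 9*(W + (-4 + W)**2) = 9*W + 9*(-4 + W)**2)
1/w(N(5)) = 1/(9*(5*(-10 + 5)) + 9*(-4 + 5*(-10 + 5))**2) = 1/(9*(5*(-5)) + 9*(-4 + 5*(-5))**2) = 1/(9*(-25) + 9*(-4 - 25)**2) = 1/(-225 + 9*(-29)**2) = 1/(-225 + 9*841) = 1/(-225 + 7569) = 1/7344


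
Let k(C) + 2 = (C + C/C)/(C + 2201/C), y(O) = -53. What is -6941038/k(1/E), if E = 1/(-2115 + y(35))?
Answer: 16319855308575/2353397 ≈ 6.9346e+6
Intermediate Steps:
E = -1/2168 (E = 1/(-2115 - 53) = 1/(-2168) = -1/2168 ≈ -0.00046125)
k(C) = -2 + (1 + C)/(C + 2201/C) (k(C) = -2 + (C + C/C)/(C + 2201/C) = -2 + (C + 1)/(C + 2201/C) = -2 + (1 + C)/(C + 2201/C))
-6941038/k(1/E) = -6941038*(2201 + (1/(-1/2168))²)/(-4402 + 1/(-1/2168) - (1/(-1/2168))²) = -6941038*(2201 + (-2168)²)/(-4402 - 2168 - 1*(-2168)²) = -6941038*(2201 + 4700224)/(-4402 - 2168 - 1*4700224) = -6941038*4702425/(-4402 - 2168 - 4700224) = -6941038/((1/4702425)*(-4706794)) = -6941038/(-4706794/4702425) = -6941038*(-4702425/4706794) = 16319855308575/2353397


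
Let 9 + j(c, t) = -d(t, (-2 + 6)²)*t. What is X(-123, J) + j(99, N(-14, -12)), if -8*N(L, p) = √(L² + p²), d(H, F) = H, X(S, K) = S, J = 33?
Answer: -2197/16 ≈ -137.31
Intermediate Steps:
N(L, p) = -√(L² + p²)/8
j(c, t) = -9 - t² (j(c, t) = -9 - t*t = -9 - t²)
X(-123, J) + j(99, N(-14, -12)) = -123 + (-9 - (-√((-14)² + (-12)²)/8)²) = -123 + (-9 - (-√(196 + 144)/8)²) = -123 + (-9 - (-√85/4)²) = -123 + (-9 - 1*85/16) = -123 + (-9 - 85/16) = -123 - 229/16 = -2197/16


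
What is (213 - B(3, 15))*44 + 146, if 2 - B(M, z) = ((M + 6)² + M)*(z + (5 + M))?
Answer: 94438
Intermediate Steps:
B(M, z) = 2 - (M + (6 + M)²)*(5 + M + z) (B(M, z) = 2 - ((M + 6)² + M)*(z + (5 + M)) = 2 - ((6 + M)² + M)*(5 + M + z) = 2 - (M + (6 + M)²)*(5 + M + z))
(213 - B(3, 15))*44 + 146 = (213 - (-178 - 1*3³ - 101*3 - 36*15 - 18*3² - 1*15*3² - 13*3*15))*44 + 146 = (213 - (-178 - 1*27 - 303 - 540 - 18*9 - 1*15*9 - 585))*44 + 146 = (213 - (-178 - 27 - 303 - 540 - 162 - 135 - 585))*44 + 146 = (213 - 1*(-1930))*44 + 146 = (213 + 1930)*44 + 146 = 2143*44 + 146 = 94292 + 146 = 94438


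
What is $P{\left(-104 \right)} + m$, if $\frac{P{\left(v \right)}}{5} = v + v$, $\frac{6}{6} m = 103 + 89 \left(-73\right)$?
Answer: $-7434$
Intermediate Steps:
$m = -6394$ ($m = 103 + 89 \left(-73\right) = 103 - 6497 = -6394$)
$P{\left(v \right)} = 10 v$ ($P{\left(v \right)} = 5 \left(v + v\right) = 5 \cdot 2 v = 10 v$)
$P{\left(-104 \right)} + m = 10 \left(-104\right) - 6394 = -1040 - 6394 = -7434$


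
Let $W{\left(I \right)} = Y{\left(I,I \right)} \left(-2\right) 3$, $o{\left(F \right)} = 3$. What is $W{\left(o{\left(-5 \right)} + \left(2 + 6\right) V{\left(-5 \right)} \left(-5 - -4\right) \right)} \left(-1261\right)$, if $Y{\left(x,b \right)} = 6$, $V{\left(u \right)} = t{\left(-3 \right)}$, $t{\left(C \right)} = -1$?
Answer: $45396$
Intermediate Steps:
$V{\left(u \right)} = -1$
$W{\left(I \right)} = -36$ ($W{\left(I \right)} = 6 \left(-2\right) 3 = \left(-12\right) 3 = -36$)
$W{\left(o{\left(-5 \right)} + \left(2 + 6\right) V{\left(-5 \right)} \left(-5 - -4\right) \right)} \left(-1261\right) = \left(-36\right) \left(-1261\right) = 45396$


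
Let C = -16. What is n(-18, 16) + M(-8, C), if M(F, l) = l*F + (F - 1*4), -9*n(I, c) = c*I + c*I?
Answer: 180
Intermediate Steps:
n(I, c) = -2*I*c/9 (n(I, c) = -(c*I + c*I)/9 = -(I*c + I*c)/9 = -2*I*c/9)
M(F, l) = -4 + F + F*l (M(F, l) = F*l + (F - 4) = F*l + (-4 + F) = -4 + F + F*l)
n(-18, 16) + M(-8, C) = -2/9*(-18)*16 + (-4 - 8 - 8*(-16)) = 64 + (-4 - 8 + 128) = 64 + 116 = 180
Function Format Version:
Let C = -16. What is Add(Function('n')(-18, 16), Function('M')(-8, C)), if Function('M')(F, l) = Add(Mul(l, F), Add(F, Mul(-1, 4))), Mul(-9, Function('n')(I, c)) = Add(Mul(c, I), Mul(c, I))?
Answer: 180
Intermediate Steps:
Function('n')(I, c) = Mul(Rational(-2, 9), I, c) (Function('n')(I, c) = Mul(Rational(-1, 9), Add(Mul(c, I), Mul(c, I))) = Mul(Rational(-1, 9), Add(Mul(I, c), Mul(I, c))) = Mul(Rational(-1, 9), Mul(2, I, c)) = Mul(Rational(-2, 9), I, c))
Function('M')(F, l) = Add(-4, F, Mul(F, l)) (Function('M')(F, l) = Add(Mul(F, l), Add(F, -4)) = Add(Mul(F, l), Add(-4, F)) = Add(-4, F, Mul(F, l)))
Add(Function('n')(-18, 16), Function('M')(-8, C)) = Add(Mul(Rational(-2, 9), -18, 16), Add(-4, -8, Mul(-8, -16))) = Add(64, Add(-4, -8, 128)) = Add(64, 116) = 180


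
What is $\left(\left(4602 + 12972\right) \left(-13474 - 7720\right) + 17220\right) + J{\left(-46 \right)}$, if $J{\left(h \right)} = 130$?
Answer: $-372446006$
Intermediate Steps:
$\left(\left(4602 + 12972\right) \left(-13474 - 7720\right) + 17220\right) + J{\left(-46 \right)} = \left(\left(4602 + 12972\right) \left(-13474 - 7720\right) + 17220\right) + 130 = \left(17574 \left(-21194\right) + 17220\right) + 130 = \left(-372463356 + 17220\right) + 130 = -372446136 + 130 = -372446006$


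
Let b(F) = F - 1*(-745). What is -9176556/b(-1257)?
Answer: 2294139/128 ≈ 17923.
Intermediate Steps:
b(F) = 745 + F (b(F) = F + 745 = 745 + F)
-9176556/b(-1257) = -9176556/(745 - 1257) = -9176556/(-512) = -9176556*(-1/512) = 2294139/128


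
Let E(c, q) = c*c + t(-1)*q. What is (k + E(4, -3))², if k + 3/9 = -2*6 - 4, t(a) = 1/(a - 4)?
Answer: 16/225 ≈ 0.071111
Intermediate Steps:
t(a) = 1/(-4 + a)
k = -49/3 (k = -⅓ + (-2*6 - 4) = -⅓ + (-12 - 4) = -⅓ - 16 = -49/3 ≈ -16.333)
E(c, q) = c² - q/5 (E(c, q) = c*c + q/(-4 - 1) = c² + q/(-5) = c² - q/5)
(k + E(4, -3))² = (-49/3 + (4² - ⅕*(-3)))² = (-49/3 + (16 + ⅗))² = (-49/3 + 83/5)² = (4/15)² = 16/225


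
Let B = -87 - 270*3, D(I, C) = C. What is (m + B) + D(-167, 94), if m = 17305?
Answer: 16502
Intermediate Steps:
B = -897 (B = -87 - 90*9 = -87 - 810 = -897)
(m + B) + D(-167, 94) = (17305 - 897) + 94 = 16408 + 94 = 16502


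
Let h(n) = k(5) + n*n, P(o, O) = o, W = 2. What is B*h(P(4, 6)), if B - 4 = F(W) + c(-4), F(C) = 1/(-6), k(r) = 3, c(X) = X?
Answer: -19/6 ≈ -3.1667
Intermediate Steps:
h(n) = 3 + n² (h(n) = 3 + n*n = 3 + n²)
F(C) = -⅙
B = -⅙ (B = 4 + (-⅙ - 4) = 4 - 25/6 = -⅙ ≈ -0.16667)
B*h(P(4, 6)) = -(3 + 4²)/6 = -(3 + 16)/6 = -⅙*19 = -19/6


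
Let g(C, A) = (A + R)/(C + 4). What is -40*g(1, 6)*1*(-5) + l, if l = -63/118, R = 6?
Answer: 56577/118 ≈ 479.47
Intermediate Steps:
l = -63/118 (l = -63*1/118 = -63/118 ≈ -0.53390)
g(C, A) = (6 + A)/(4 + C) (g(C, A) = (A + 6)/(C + 4) = (6 + A)/(4 + C))
-40*g(1, 6)*1*(-5) + l = -40*((6 + 6)/(4 + 1))*1*(-5) - 63/118 = -40*(12/5)*1*(-5) - 63/118 = -96*(-5) - 63/118 = -40*(-12) - 63/118 = 480 - 63/118 = 56577/118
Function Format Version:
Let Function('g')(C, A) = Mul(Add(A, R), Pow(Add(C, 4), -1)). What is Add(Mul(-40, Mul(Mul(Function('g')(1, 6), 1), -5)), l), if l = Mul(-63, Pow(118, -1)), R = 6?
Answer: Rational(56577, 118) ≈ 479.47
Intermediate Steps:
l = Rational(-63, 118) (l = Mul(-63, Rational(1, 118)) = Rational(-63, 118) ≈ -0.53390)
Function('g')(C, A) = Mul(Pow(Add(4, C), -1), Add(6, A)) (Function('g')(C, A) = Mul(Add(A, 6), Pow(Add(C, 4), -1)) = Mul(Add(6, A), Pow(Add(4, C), -1)) = Mul(Pow(Add(4, C), -1), Add(6, A)))
Add(Mul(-40, Mul(Mul(Function('g')(1, 6), 1), -5)), l) = Add(Mul(-40, Mul(Mul(Mul(Pow(Add(4, 1), -1), Add(6, 6)), 1), -5)), Rational(-63, 118)) = Add(Mul(-40, Mul(Mul(Mul(Pow(5, -1), 12), 1), -5)), Rational(-63, 118)) = Add(Mul(-40, Mul(Mul(Mul(Rational(1, 5), 12), 1), -5)), Rational(-63, 118)) = Add(Mul(-40, Mul(Mul(Rational(12, 5), 1), -5)), Rational(-63, 118)) = Add(Mul(-40, Mul(Rational(12, 5), -5)), Rational(-63, 118)) = Add(Mul(-40, -12), Rational(-63, 118)) = Add(480, Rational(-63, 118)) = Rational(56577, 118)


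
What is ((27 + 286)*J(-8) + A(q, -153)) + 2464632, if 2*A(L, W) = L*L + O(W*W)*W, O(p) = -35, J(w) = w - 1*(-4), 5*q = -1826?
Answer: 126637151/50 ≈ 2.5327e+6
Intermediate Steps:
q = -1826/5 (q = (⅕)*(-1826) = -1826/5 ≈ -365.20)
J(w) = 4 + w (J(w) = w + 4 = 4 + w)
A(L, W) = L²/2 - 35*W/2 (A(L, W) = (L*L - 35*W)/2 = (L² - 35*W)/2 = L²/2 - 35*W/2)
((27 + 286)*J(-8) + A(q, -153)) + 2464632 = ((27 + 286)*(4 - 8) + ((-1826/5)²/2 - 35/2*(-153))) + 2464632 = (313*(-4) + ((½)*(3334276/25) + 5355/2)) + 2464632 = (-1252 + (1667138/25 + 5355/2)) + 2464632 = (-1252 + 3468151/50) + 2464632 = 3405551/50 + 2464632 = 126637151/50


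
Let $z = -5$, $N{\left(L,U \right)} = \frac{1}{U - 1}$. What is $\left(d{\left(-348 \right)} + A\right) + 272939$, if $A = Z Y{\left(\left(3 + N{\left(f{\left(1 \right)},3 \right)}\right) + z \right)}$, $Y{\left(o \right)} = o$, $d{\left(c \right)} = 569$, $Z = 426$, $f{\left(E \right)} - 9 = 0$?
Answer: $272869$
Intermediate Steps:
$f{\left(E \right)} = 9$ ($f{\left(E \right)} = 9 + 0 = 9$)
$N{\left(L,U \right)} = \frac{1}{-1 + U}$
$A = -639$ ($A = 426 \left(\left(3 + \frac{1}{-1 + 3}\right) - 5\right) = 426 \left(\left(3 + \frac{1}{2}\right) - 5\right) = 426 \left(\frac{7}{2} - 5\right) = 426 \left(- \frac{3}{2}\right) = -639$)
$\left(d{\left(-348 \right)} + A\right) + 272939 = \left(569 - 639\right) + 272939 = -70 + 272939 = 272869$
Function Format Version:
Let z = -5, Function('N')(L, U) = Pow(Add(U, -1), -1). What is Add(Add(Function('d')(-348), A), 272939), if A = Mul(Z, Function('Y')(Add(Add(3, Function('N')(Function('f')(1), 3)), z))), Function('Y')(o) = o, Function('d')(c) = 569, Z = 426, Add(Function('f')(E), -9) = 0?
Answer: 272869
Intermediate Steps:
Function('f')(E) = 9 (Function('f')(E) = Add(9, 0) = 9)
Function('N')(L, U) = Pow(Add(-1, U), -1)
A = -639 (A = Mul(426, Add(Add(3, Pow(Add(-1, 3), -1)), -5)) = Mul(426, Add(Add(3, Pow(2, -1)), -5)) = Mul(426, Add(Add(3, Rational(1, 2)), -5)) = Mul(426, Add(Rational(7, 2), -5)) = Mul(426, Rational(-3, 2)) = -639)
Add(Add(Function('d')(-348), A), 272939) = Add(Add(569, -639), 272939) = Add(-70, 272939) = 272869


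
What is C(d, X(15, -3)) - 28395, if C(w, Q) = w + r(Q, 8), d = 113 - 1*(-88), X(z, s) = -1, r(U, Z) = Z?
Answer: -28186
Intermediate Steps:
d = 201 (d = 113 + 88 = 201)
C(w, Q) = 8 + w (C(w, Q) = w + 8 = 8 + w)
C(d, X(15, -3)) - 28395 = (8 + 201) - 28395 = 209 - 28395 = -28186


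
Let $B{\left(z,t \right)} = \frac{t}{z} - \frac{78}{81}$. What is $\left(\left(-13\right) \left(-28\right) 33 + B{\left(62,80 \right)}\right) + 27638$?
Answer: $\frac{33187324}{837} \approx 39650.0$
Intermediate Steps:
$B{\left(z,t \right)} = - \frac{26}{27} + \frac{t}{z}$ ($B{\left(z,t \right)} = \frac{t}{z} - \frac{26}{27} = - \frac{26}{27} + \frac{t}{z}$)
$\left(\left(-13\right) \left(-28\right) 33 + B{\left(62,80 \right)}\right) + 27638 = \left(\left(-13\right) \left(-28\right) 33 - \left(\frac{26}{27} - \frac{80}{62}\right)\right) + 27638 = \left(364 \cdot 33 + \left(- \frac{26}{27} + 80 \cdot \frac{1}{62}\right)\right) + 27638 = \left(12012 + \left(- \frac{26}{27} + \frac{40}{31}\right)\right) + 27638 = \left(12012 + \frac{274}{837}\right) + 27638 = \frac{10054318}{837} + 27638 = \frac{33187324}{837}$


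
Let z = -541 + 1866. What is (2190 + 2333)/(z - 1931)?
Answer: -4523/606 ≈ -7.4637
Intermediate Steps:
z = 1325
(2190 + 2333)/(z - 1931) = (2190 + 2333)/(1325 - 1931) = 4523/(-606) = 4523*(-1/606) = -4523/606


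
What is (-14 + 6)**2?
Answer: 64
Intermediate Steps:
(-14 + 6)**2 = (-8)**2 = 64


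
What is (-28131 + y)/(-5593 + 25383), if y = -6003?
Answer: -17067/9895 ≈ -1.7248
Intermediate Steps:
(-28131 + y)/(-5593 + 25383) = (-28131 - 6003)/(-5593 + 25383) = -34134/19790 = -34134*1/19790 = -17067/9895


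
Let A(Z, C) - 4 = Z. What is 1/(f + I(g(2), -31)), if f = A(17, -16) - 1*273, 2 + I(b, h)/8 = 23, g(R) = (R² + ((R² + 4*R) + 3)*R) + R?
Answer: -1/84 ≈ -0.011905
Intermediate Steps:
g(R) = R + R² + R*(3 + R² + 4*R) (g(R) = (R² + (3 + R² + 4*R)*R) + R = (R² + R*(3 + R² + 4*R)) + R = R + R² + R*(3 + R² + 4*R))
I(b, h) = 168 (I(b, h) = -16 + 8*23 = -16 + 184 = 168)
A(Z, C) = 4 + Z
f = -252 (f = (4 + 17) - 1*273 = 21 - 273 = -252)
1/(f + I(g(2), -31)) = 1/(-252 + 168) = 1/(-84) = -1/84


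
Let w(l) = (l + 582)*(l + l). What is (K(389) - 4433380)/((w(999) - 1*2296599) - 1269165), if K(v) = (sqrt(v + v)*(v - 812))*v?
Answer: 2216690/203463 + 389*sqrt(778)/962 ≈ 22.174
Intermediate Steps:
w(l) = 2*l*(582 + l) (w(l) = (582 + l)*(2*l) = 2*l*(582 + l))
K(v) = sqrt(2)*v**(3/2)*(-812 + v) (K(v) = (sqrt(2*v)*(-812 + v))*v = ((sqrt(2)*sqrt(v))*(-812 + v))*v = (sqrt(2)*sqrt(v)*(-812 + v))*v = sqrt(2)*v**(3/2)*(-812 + v))
(K(389) - 4433380)/((w(999) - 1*2296599) - 1269165) = (sqrt(2)*389**(3/2)*(-812 + 389) - 4433380)/((2*999*(582 + 999) - 1*2296599) - 1269165) = (sqrt(2)*(389*sqrt(389))*(-423) - 4433380)/((2*999*1581 - 2296599) - 1269165) = (-164547*sqrt(778) - 4433380)/((3158838 - 2296599) - 1269165) = (-4433380 - 164547*sqrt(778))/(862239 - 1269165) = (-4433380 - 164547*sqrt(778))/(-406926) = (-4433380 - 164547*sqrt(778))*(-1/406926) = 2216690/203463 + 389*sqrt(778)/962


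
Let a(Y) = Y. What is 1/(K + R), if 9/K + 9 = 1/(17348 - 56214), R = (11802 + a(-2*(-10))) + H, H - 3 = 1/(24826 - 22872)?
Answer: 683499430/8081697612069 ≈ 8.4574e-5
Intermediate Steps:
H = 5863/1954 (H = 3 + 1/(24826 - 22872) = 3 + 1/1954 = 5863/1954 ≈ 3.0005)
R = 23106051/1954 (R = (11802 - 2*(-10)) + 5863/1954 = (11802 + 20) + 5863/1954 = 11822 + 5863/1954 = 23106051/1954 ≈ 11825.)
K = -349794/349795 (K = 9/(-9 + 1/(17348 - 56214)) = 9/(-9 + 1/(-38866)) = 9/(-9 - 1/38866) = 9/(-349795/38866) = 9*(-38866/349795) = -349794/349795 ≈ -1.0000)
1/(K + R) = 1/(-349794/349795 + 23106051/1954) = 1/(8081697612069/683499430) = 683499430/8081697612069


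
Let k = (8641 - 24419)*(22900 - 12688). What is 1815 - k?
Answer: 161126751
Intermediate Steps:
k = -161124936 (k = -15778*10212 = -161124936)
1815 - k = 1815 - 1*(-161124936) = 1815 + 161124936 = 161126751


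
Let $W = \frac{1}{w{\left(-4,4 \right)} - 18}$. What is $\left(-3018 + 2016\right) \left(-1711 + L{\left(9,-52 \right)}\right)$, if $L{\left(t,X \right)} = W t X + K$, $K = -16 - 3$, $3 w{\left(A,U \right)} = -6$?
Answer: $\frac{8550066}{5} \approx 1.71 \cdot 10^{6}$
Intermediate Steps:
$w{\left(A,U \right)} = -2$ ($w{\left(A,U \right)} = \frac{1}{3} \left(-6\right) = -2$)
$K = -19$ ($K = -16 - 3 = -19$)
$W = - \frac{1}{20}$ ($W = \frac{1}{-2 - 18} = \frac{1}{-20} = - \frac{1}{20} \approx -0.05$)
$L{\left(t,X \right)} = -19 - \frac{X t}{20}$ ($L{\left(t,X \right)} = - \frac{t}{20} X - 19 = - \frac{X t}{20} - 19 = -19 - \frac{X t}{20}$)
$\left(-3018 + 2016\right) \left(-1711 + L{\left(9,-52 \right)}\right) = \left(-3018 + 2016\right) \left(-1711 - \left(19 - \frac{117}{5}\right)\right) = - 1002 \left(-1711 + \left(-19 + \frac{117}{5}\right)\right) = - 1002 \left(-1711 + \frac{22}{5}\right) = \left(-1002\right) \left(- \frac{8533}{5}\right) = \frac{8550066}{5}$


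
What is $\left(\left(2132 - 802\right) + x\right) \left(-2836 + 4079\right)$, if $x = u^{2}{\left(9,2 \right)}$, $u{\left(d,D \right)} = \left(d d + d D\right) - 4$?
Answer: $12871265$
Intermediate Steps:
$u{\left(d,D \right)} = -4 + d^{2} + D d$ ($u{\left(d,D \right)} = \left(d^{2} + D d\right) - 4 = -4 + d^{2} + D d$)
$x = 9025$ ($x = \left(-4 + 9^{2} + 2 \cdot 9\right)^{2} = \left(-4 + 81 + 18\right)^{2} = 95^{2} = 9025$)
$\left(\left(2132 - 802\right) + x\right) \left(-2836 + 4079\right) = \left(\left(2132 - 802\right) + 9025\right) \left(-2836 + 4079\right) = \left(1330 + 9025\right) 1243 = 10355 \cdot 1243 = 12871265$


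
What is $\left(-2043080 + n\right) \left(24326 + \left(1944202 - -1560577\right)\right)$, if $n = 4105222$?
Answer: $7277515642910$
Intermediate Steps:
$\left(-2043080 + n\right) \left(24326 + \left(1944202 - -1560577\right)\right) = \left(-2043080 + 4105222\right) \left(24326 + \left(1944202 - -1560577\right)\right) = 2062142 \left(24326 + \left(1944202 + 1560577\right)\right) = 2062142 \left(24326 + 3504779\right) = 2062142 \cdot 3529105 = 7277515642910$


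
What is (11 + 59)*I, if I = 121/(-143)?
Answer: -770/13 ≈ -59.231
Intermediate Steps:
I = -11/13 (I = 121*(-1/143) = -11/13 ≈ -0.84615)
(11 + 59)*I = (11 + 59)*(-11/13) = 70*(-11/13) = -770/13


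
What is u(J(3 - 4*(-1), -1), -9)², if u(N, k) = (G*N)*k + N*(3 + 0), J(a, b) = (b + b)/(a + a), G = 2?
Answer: 225/49 ≈ 4.5918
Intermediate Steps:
J(a, b) = b/a (J(a, b) = (2*b)/((2*a)) = (2*b)*(1/(2*a)) = b/a)
u(N, k) = 3*N + 2*N*k (u(N, k) = (2*N)*k + N*(3 + 0) = 2*N*k + N*3 = 2*N*k + 3*N = 3*N + 2*N*k)
u(J(3 - 4*(-1), -1), -9)² = ((-1/(3 - 4*(-1)))*(3 + 2*(-9)))² = ((-1/(3 + 4))*(3 - 18))² = (-1/7*(-15))² = (-1*⅐*(-15))² = (-⅐*(-15))² = (15/7)² = 225/49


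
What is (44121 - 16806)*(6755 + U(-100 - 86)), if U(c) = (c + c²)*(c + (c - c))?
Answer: -174638589075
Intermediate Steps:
U(c) = c*(c + c²) (U(c) = (c + c²)*(c + 0) = (c + c²)*c = c*(c + c²))
(44121 - 16806)*(6755 + U(-100 - 86)) = (44121 - 16806)*(6755 + (-100 - 86)²*(1 + (-100 - 86))) = 27315*(6755 + (-186)²*(1 - 186)) = 27315*(6755 + 34596*(-185)) = 27315*(6755 - 6400260) = 27315*(-6393505) = -174638589075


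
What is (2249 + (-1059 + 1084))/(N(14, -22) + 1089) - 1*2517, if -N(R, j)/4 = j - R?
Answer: -1033729/411 ≈ -2515.2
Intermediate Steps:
N(R, j) = -4*j + 4*R (N(R, j) = -4*(j - R) = -4*j + 4*R)
(2249 + (-1059 + 1084))/(N(14, -22) + 1089) - 1*2517 = (2249 + (-1059 + 1084))/((-4*(-22) + 4*14) + 1089) - 1*2517 = (2249 + 25)/((88 + 56) + 1089) - 2517 = 2274/(144 + 1089) - 2517 = 2274/1233 - 2517 = 2274*(1/1233) - 2517 = 758/411 - 2517 = -1033729/411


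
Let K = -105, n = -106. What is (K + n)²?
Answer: 44521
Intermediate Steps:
(K + n)² = (-105 - 106)² = (-211)² = 44521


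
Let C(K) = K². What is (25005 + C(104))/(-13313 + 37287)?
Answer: 35821/23974 ≈ 1.4942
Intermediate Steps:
(25005 + C(104))/(-13313 + 37287) = (25005 + 104²)/(-13313 + 37287) = (25005 + 10816)/23974 = 35821*(1/23974) = 35821/23974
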